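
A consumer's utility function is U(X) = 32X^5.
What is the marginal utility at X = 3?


MU = dU/dX = 32*5*X^(5-1)
MU = 160*X^4
At X = 3:
MU = 160 * 3^4
MU = 160 * 81 = 12960

12960


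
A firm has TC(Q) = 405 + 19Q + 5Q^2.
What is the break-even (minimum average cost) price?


AC(Q) = 405/Q + 19 + 5Q
To minimize: dAC/dQ = -405/Q^2 + 5 = 0
Q^2 = 405/5 = 81
Q* = 9
Min AC = 405/9 + 19 + 5*9
Min AC = 45 + 19 + 45 = 109

109


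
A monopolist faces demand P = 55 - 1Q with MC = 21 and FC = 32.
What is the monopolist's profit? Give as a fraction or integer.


MR = MC: 55 - 2Q = 21
Q* = 17
P* = 55 - 1*17 = 38
Profit = (P* - MC)*Q* - FC
= (38 - 21)*17 - 32
= 17*17 - 32
= 289 - 32 = 257

257


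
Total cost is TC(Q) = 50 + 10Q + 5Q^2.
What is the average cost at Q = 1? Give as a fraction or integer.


TC(1) = 50 + 10*1 + 5*1^2
TC(1) = 50 + 10 + 5 = 65
AC = TC/Q = 65/1 = 65

65


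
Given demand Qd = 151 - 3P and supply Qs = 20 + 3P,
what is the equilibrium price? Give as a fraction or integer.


At equilibrium, Qd = Qs.
151 - 3P = 20 + 3P
151 - 20 = 3P + 3P
131 = 6P
P* = 131/6 = 131/6

131/6


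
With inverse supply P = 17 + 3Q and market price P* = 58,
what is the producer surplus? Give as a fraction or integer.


Minimum supply price (at Q=0): P_min = 17
Quantity supplied at P* = 58:
Q* = (58 - 17)/3 = 41/3
PS = (1/2) * Q* * (P* - P_min)
PS = (1/2) * 41/3 * (58 - 17)
PS = (1/2) * 41/3 * 41 = 1681/6

1681/6


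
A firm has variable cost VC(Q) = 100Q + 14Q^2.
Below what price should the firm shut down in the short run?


AVC(Q) = VC(Q)/Q = 100 + 14Q
AVC is increasing in Q, so minimum AVC is at Q -> 0+.
Min AVC = 100
The firm should shut down if P < 100.

100


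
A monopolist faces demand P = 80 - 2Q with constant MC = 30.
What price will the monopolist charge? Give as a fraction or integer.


MR = 80 - 4Q
Set MR = MC: 80 - 4Q = 30
Q* = 25/2
Substitute into demand:
P* = 80 - 2*25/2 = 55

55


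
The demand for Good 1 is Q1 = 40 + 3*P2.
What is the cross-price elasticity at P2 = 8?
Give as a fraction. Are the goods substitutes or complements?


dQ1/dP2 = 3
At P2 = 8: Q1 = 40 + 3*8 = 64
Exy = (dQ1/dP2)(P2/Q1) = 3 * 8 / 64 = 3/8
Since Exy > 0, the goods are substitutes.

3/8 (substitutes)


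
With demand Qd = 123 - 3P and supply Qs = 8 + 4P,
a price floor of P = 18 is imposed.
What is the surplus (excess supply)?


At P = 18:
Qd = 123 - 3*18 = 69
Qs = 8 + 4*18 = 80
Surplus = Qs - Qd = 80 - 69 = 11

11


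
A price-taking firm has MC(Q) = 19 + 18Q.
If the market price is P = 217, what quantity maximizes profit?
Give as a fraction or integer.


In perfect competition, profit is maximized where P = MC.
217 = 19 + 18Q
198 = 18Q
Q* = 198/18 = 11

11


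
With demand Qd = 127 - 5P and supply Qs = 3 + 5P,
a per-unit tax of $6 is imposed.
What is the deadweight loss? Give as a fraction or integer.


Pre-tax equilibrium quantity: Q* = 65
Post-tax equilibrium quantity: Q_tax = 50
Reduction in quantity: Q* - Q_tax = 15
DWL = (1/2) * tax * (Q* - Q_tax)
DWL = (1/2) * 6 * 15 = 45

45


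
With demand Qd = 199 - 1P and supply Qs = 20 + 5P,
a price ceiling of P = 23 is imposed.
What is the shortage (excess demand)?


At P = 23:
Qd = 199 - 1*23 = 176
Qs = 20 + 5*23 = 135
Shortage = Qd - Qs = 176 - 135 = 41

41


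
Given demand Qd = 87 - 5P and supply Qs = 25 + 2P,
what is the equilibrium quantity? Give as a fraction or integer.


First find equilibrium price:
87 - 5P = 25 + 2P
P* = 62/7 = 62/7
Then substitute into demand:
Q* = 87 - 5 * 62/7 = 299/7

299/7


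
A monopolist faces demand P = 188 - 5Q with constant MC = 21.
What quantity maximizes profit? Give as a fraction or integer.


TR = P*Q = (188 - 5Q)Q = 188Q - 5Q^2
MR = dTR/dQ = 188 - 10Q
Set MR = MC:
188 - 10Q = 21
167 = 10Q
Q* = 167/10 = 167/10

167/10


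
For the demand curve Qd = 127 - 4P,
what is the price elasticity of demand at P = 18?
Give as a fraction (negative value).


dQ/dP = -4
At P = 18: Q = 127 - 4*18 = 55
E = (dQ/dP)(P/Q) = (-4)(18/55) = -72/55

-72/55


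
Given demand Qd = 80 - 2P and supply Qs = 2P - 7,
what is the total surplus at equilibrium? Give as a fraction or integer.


Find equilibrium: 80 - 2P = 2P - 7
80 + 7 = 4P
P* = 87/4 = 87/4
Q* = 2*87/4 - 7 = 73/2
Inverse demand: P = 40 - Q/2, so P_max = 40
Inverse supply: P = 7/2 + Q/2, so P_min = 7/2
CS = (1/2) * 73/2 * (40 - 87/4) = 5329/16
PS = (1/2) * 73/2 * (87/4 - 7/2) = 5329/16
TS = CS + PS = 5329/16 + 5329/16 = 5329/8

5329/8


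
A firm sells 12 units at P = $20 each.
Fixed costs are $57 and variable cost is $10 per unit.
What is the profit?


Total Revenue = P * Q = 20 * 12 = $240
Total Cost = FC + VC*Q = 57 + 10*12 = $177
Profit = TR - TC = 240 - 177 = $63

$63


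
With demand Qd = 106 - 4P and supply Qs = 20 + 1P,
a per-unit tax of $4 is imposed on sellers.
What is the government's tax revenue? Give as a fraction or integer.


With tax on sellers, new supply: Qs' = 20 + 1(P - 4)
= 16 + 1P
New equilibrium quantity:
Q_new = 34
Tax revenue = tax * Q_new = 4 * 34 = 136

136


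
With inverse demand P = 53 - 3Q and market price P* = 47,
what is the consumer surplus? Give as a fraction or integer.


Maximum willingness to pay (at Q=0): P_max = 53
Quantity demanded at P* = 47:
Q* = (53 - 47)/3 = 2
CS = (1/2) * Q* * (P_max - P*)
CS = (1/2) * 2 * (53 - 47)
CS = (1/2) * 2 * 6 = 6

6


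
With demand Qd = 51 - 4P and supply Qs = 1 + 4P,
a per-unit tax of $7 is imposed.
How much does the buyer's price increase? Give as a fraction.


With a per-unit tax, the buyer's price increase depends on relative slopes.
Supply slope: d = 4, Demand slope: b = 4
Buyer's price increase = d * tax / (b + d)
= 4 * 7 / (4 + 4)
= 28 / 8 = 7/2

7/2


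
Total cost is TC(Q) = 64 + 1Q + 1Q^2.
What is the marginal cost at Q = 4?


MC = dTC/dQ = 1 + 2*1*Q
At Q = 4:
MC = 1 + 2*4
MC = 1 + 8 = 9

9


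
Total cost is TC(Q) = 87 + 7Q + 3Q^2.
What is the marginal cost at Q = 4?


MC = dTC/dQ = 7 + 2*3*Q
At Q = 4:
MC = 7 + 6*4
MC = 7 + 24 = 31

31


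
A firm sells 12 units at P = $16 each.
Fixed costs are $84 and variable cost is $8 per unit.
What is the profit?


Total Revenue = P * Q = 16 * 12 = $192
Total Cost = FC + VC*Q = 84 + 8*12 = $180
Profit = TR - TC = 192 - 180 = $12

$12


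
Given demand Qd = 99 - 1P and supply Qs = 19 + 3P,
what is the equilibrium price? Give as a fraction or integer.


At equilibrium, Qd = Qs.
99 - 1P = 19 + 3P
99 - 19 = 1P + 3P
80 = 4P
P* = 80/4 = 20

20


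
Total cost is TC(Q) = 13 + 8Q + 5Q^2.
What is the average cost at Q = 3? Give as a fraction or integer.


TC(3) = 13 + 8*3 + 5*3^2
TC(3) = 13 + 24 + 45 = 82
AC = TC/Q = 82/3 = 82/3

82/3


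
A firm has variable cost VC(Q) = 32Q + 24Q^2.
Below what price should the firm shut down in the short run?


AVC(Q) = VC(Q)/Q = 32 + 24Q
AVC is increasing in Q, so minimum AVC is at Q -> 0+.
Min AVC = 32
The firm should shut down if P < 32.

32


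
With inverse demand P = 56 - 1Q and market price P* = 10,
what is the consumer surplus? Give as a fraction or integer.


Maximum willingness to pay (at Q=0): P_max = 56
Quantity demanded at P* = 10:
Q* = (56 - 10)/1 = 46
CS = (1/2) * Q* * (P_max - P*)
CS = (1/2) * 46 * (56 - 10)
CS = (1/2) * 46 * 46 = 1058

1058


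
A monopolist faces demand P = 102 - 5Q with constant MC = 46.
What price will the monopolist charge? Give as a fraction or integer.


MR = 102 - 10Q
Set MR = MC: 102 - 10Q = 46
Q* = 28/5
Substitute into demand:
P* = 102 - 5*28/5 = 74

74


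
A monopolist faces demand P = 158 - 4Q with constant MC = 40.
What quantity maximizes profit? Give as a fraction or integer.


TR = P*Q = (158 - 4Q)Q = 158Q - 4Q^2
MR = dTR/dQ = 158 - 8Q
Set MR = MC:
158 - 8Q = 40
118 = 8Q
Q* = 118/8 = 59/4

59/4


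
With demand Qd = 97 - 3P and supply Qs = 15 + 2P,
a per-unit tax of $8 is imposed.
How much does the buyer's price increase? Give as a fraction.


With a per-unit tax, the buyer's price increase depends on relative slopes.
Supply slope: d = 2, Demand slope: b = 3
Buyer's price increase = d * tax / (b + d)
= 2 * 8 / (3 + 2)
= 16 / 5 = 16/5

16/5


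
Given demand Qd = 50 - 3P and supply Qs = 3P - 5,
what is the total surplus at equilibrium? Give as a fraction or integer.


Find equilibrium: 50 - 3P = 3P - 5
50 + 5 = 6P
P* = 55/6 = 55/6
Q* = 3*55/6 - 5 = 45/2
Inverse demand: P = 50/3 - Q/3, so P_max = 50/3
Inverse supply: P = 5/3 + Q/3, so P_min = 5/3
CS = (1/2) * 45/2 * (50/3 - 55/6) = 675/8
PS = (1/2) * 45/2 * (55/6 - 5/3) = 675/8
TS = CS + PS = 675/8 + 675/8 = 675/4

675/4


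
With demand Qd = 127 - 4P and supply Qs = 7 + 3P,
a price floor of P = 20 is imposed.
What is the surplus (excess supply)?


At P = 20:
Qd = 127 - 4*20 = 47
Qs = 7 + 3*20 = 67
Surplus = Qs - Qd = 67 - 47 = 20

20


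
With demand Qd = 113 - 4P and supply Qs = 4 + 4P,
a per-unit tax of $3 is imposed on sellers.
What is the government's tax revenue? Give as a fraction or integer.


With tax on sellers, new supply: Qs' = 4 + 4(P - 3)
= 4P - 8
New equilibrium quantity:
Q_new = 105/2
Tax revenue = tax * Q_new = 3 * 105/2 = 315/2

315/2


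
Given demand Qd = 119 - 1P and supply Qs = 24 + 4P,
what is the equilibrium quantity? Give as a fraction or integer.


First find equilibrium price:
119 - 1P = 24 + 4P
P* = 95/5 = 19
Then substitute into demand:
Q* = 119 - 1 * 19 = 100

100


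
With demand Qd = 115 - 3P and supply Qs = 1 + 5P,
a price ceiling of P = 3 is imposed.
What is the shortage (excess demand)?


At P = 3:
Qd = 115 - 3*3 = 106
Qs = 1 + 5*3 = 16
Shortage = Qd - Qs = 106 - 16 = 90

90


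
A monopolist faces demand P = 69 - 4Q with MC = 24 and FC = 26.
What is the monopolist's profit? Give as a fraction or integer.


MR = MC: 69 - 8Q = 24
Q* = 45/8
P* = 69 - 4*45/8 = 93/2
Profit = (P* - MC)*Q* - FC
= (93/2 - 24)*45/8 - 26
= 45/2*45/8 - 26
= 2025/16 - 26 = 1609/16

1609/16


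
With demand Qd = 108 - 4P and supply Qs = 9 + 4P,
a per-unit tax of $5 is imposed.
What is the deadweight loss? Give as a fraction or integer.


Pre-tax equilibrium quantity: Q* = 117/2
Post-tax equilibrium quantity: Q_tax = 97/2
Reduction in quantity: Q* - Q_tax = 10
DWL = (1/2) * tax * (Q* - Q_tax)
DWL = (1/2) * 5 * 10 = 25

25


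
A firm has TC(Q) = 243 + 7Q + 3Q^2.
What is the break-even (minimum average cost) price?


AC(Q) = 243/Q + 7 + 3Q
To minimize: dAC/dQ = -243/Q^2 + 3 = 0
Q^2 = 243/3 = 81
Q* = 9
Min AC = 243/9 + 7 + 3*9
Min AC = 27 + 7 + 27 = 61

61


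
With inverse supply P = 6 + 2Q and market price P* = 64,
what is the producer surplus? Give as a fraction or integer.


Minimum supply price (at Q=0): P_min = 6
Quantity supplied at P* = 64:
Q* = (64 - 6)/2 = 29
PS = (1/2) * Q* * (P* - P_min)
PS = (1/2) * 29 * (64 - 6)
PS = (1/2) * 29 * 58 = 841

841


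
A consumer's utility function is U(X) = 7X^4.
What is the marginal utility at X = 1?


MU = dU/dX = 7*4*X^(4-1)
MU = 28*X^3
At X = 1:
MU = 28 * 1^3
MU = 28 * 1 = 28

28


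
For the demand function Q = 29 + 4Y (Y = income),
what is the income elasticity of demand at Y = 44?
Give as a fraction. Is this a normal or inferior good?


dQ/dY = 4
At Y = 44: Q = 29 + 4*44 = 205
Ey = (dQ/dY)(Y/Q) = 4 * 44 / 205 = 176/205
Since Ey > 0, this is a normal good.

176/205 (normal good)


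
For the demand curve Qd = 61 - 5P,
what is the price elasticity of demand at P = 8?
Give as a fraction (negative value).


dQ/dP = -5
At P = 8: Q = 61 - 5*8 = 21
E = (dQ/dP)(P/Q) = (-5)(8/21) = -40/21

-40/21


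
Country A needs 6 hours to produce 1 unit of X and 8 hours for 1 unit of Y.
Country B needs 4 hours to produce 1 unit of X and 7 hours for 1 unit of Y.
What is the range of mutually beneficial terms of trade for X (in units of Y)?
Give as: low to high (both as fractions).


Opportunity cost of X for Country A = hours_X / hours_Y = 6/8 = 3/4 units of Y
Opportunity cost of X for Country B = hours_X / hours_Y = 4/7 = 4/7 units of Y
Terms of trade must be between the two opportunity costs.
Range: 4/7 to 3/4

4/7 to 3/4


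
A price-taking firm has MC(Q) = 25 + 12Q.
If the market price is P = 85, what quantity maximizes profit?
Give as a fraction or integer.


In perfect competition, profit is maximized where P = MC.
85 = 25 + 12Q
60 = 12Q
Q* = 60/12 = 5

5


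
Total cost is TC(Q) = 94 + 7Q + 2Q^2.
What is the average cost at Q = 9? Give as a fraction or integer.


TC(9) = 94 + 7*9 + 2*9^2
TC(9) = 94 + 63 + 162 = 319
AC = TC/Q = 319/9 = 319/9

319/9


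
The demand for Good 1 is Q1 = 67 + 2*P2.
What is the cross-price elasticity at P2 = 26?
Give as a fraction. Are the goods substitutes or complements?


dQ1/dP2 = 2
At P2 = 26: Q1 = 67 + 2*26 = 119
Exy = (dQ1/dP2)(P2/Q1) = 2 * 26 / 119 = 52/119
Since Exy > 0, the goods are substitutes.

52/119 (substitutes)


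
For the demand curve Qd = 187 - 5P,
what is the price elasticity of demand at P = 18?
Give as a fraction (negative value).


dQ/dP = -5
At P = 18: Q = 187 - 5*18 = 97
E = (dQ/dP)(P/Q) = (-5)(18/97) = -90/97

-90/97


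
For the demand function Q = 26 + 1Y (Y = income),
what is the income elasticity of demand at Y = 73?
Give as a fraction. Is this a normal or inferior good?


dQ/dY = 1
At Y = 73: Q = 26 + 1*73 = 99
Ey = (dQ/dY)(Y/Q) = 1 * 73 / 99 = 73/99
Since Ey > 0, this is a normal good.

73/99 (normal good)


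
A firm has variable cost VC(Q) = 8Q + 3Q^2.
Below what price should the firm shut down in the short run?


AVC(Q) = VC(Q)/Q = 8 + 3Q
AVC is increasing in Q, so minimum AVC is at Q -> 0+.
Min AVC = 8
The firm should shut down if P < 8.

8


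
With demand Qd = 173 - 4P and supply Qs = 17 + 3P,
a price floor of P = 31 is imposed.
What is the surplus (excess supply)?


At P = 31:
Qd = 173 - 4*31 = 49
Qs = 17 + 3*31 = 110
Surplus = Qs - Qd = 110 - 49 = 61

61


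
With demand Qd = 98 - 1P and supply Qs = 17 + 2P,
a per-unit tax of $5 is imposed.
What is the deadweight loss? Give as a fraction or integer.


Pre-tax equilibrium quantity: Q* = 71
Post-tax equilibrium quantity: Q_tax = 203/3
Reduction in quantity: Q* - Q_tax = 10/3
DWL = (1/2) * tax * (Q* - Q_tax)
DWL = (1/2) * 5 * 10/3 = 25/3

25/3


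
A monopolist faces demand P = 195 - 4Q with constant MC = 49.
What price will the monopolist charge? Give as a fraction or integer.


MR = 195 - 8Q
Set MR = MC: 195 - 8Q = 49
Q* = 73/4
Substitute into demand:
P* = 195 - 4*73/4 = 122

122


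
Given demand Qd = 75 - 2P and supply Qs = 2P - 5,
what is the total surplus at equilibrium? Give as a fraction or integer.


Find equilibrium: 75 - 2P = 2P - 5
75 + 5 = 4P
P* = 80/4 = 20
Q* = 2*20 - 5 = 35
Inverse demand: P = 75/2 - Q/2, so P_max = 75/2
Inverse supply: P = 5/2 + Q/2, so P_min = 5/2
CS = (1/2) * 35 * (75/2 - 20) = 1225/4
PS = (1/2) * 35 * (20 - 5/2) = 1225/4
TS = CS + PS = 1225/4 + 1225/4 = 1225/2

1225/2


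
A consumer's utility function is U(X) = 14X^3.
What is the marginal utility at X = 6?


MU = dU/dX = 14*3*X^(3-1)
MU = 42*X^2
At X = 6:
MU = 42 * 6^2
MU = 42 * 36 = 1512

1512


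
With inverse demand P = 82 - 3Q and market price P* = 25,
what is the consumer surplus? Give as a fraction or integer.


Maximum willingness to pay (at Q=0): P_max = 82
Quantity demanded at P* = 25:
Q* = (82 - 25)/3 = 19
CS = (1/2) * Q* * (P_max - P*)
CS = (1/2) * 19 * (82 - 25)
CS = (1/2) * 19 * 57 = 1083/2

1083/2


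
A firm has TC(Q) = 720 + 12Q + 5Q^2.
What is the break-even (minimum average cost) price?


AC(Q) = 720/Q + 12 + 5Q
To minimize: dAC/dQ = -720/Q^2 + 5 = 0
Q^2 = 720/5 = 144
Q* = 12
Min AC = 720/12 + 12 + 5*12
Min AC = 60 + 12 + 60 = 132

132


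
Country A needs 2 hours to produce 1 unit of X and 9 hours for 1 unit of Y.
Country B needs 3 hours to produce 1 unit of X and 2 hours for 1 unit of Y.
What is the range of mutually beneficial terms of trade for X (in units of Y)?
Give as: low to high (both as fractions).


Opportunity cost of X for Country A = hours_X / hours_Y = 2/9 = 2/9 units of Y
Opportunity cost of X for Country B = hours_X / hours_Y = 3/2 = 3/2 units of Y
Terms of trade must be between the two opportunity costs.
Range: 2/9 to 3/2

2/9 to 3/2


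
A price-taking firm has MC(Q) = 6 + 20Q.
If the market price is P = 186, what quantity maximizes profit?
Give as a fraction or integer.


In perfect competition, profit is maximized where P = MC.
186 = 6 + 20Q
180 = 20Q
Q* = 180/20 = 9

9


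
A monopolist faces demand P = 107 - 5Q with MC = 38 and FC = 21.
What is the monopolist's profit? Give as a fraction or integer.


MR = MC: 107 - 10Q = 38
Q* = 69/10
P* = 107 - 5*69/10 = 145/2
Profit = (P* - MC)*Q* - FC
= (145/2 - 38)*69/10 - 21
= 69/2*69/10 - 21
= 4761/20 - 21 = 4341/20

4341/20


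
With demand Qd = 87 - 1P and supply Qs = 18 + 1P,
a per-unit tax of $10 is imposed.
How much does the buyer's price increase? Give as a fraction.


With a per-unit tax, the buyer's price increase depends on relative slopes.
Supply slope: d = 1, Demand slope: b = 1
Buyer's price increase = d * tax / (b + d)
= 1 * 10 / (1 + 1)
= 10 / 2 = 5

5


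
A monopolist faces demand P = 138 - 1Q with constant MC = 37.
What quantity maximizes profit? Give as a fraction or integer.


TR = P*Q = (138 - 1Q)Q = 138Q - 1Q^2
MR = dTR/dQ = 138 - 2Q
Set MR = MC:
138 - 2Q = 37
101 = 2Q
Q* = 101/2 = 101/2

101/2


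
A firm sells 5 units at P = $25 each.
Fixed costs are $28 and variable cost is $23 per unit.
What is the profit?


Total Revenue = P * Q = 25 * 5 = $125
Total Cost = FC + VC*Q = 28 + 23*5 = $143
Profit = TR - TC = 125 - 143 = $-18

$-18


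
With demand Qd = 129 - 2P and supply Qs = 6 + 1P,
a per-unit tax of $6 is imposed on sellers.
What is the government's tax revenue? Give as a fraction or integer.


With tax on sellers, new supply: Qs' = 6 + 1(P - 6)
= 0 + 1P
New equilibrium quantity:
Q_new = 43
Tax revenue = tax * Q_new = 6 * 43 = 258

258


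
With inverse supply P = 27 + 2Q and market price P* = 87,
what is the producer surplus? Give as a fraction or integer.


Minimum supply price (at Q=0): P_min = 27
Quantity supplied at P* = 87:
Q* = (87 - 27)/2 = 30
PS = (1/2) * Q* * (P* - P_min)
PS = (1/2) * 30 * (87 - 27)
PS = (1/2) * 30 * 60 = 900

900


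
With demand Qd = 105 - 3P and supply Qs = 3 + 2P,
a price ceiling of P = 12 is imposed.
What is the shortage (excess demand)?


At P = 12:
Qd = 105 - 3*12 = 69
Qs = 3 + 2*12 = 27
Shortage = Qd - Qs = 69 - 27 = 42

42


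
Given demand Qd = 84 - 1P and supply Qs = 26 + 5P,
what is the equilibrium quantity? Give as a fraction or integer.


First find equilibrium price:
84 - 1P = 26 + 5P
P* = 58/6 = 29/3
Then substitute into demand:
Q* = 84 - 1 * 29/3 = 223/3

223/3


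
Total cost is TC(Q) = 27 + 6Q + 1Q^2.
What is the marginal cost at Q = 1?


MC = dTC/dQ = 6 + 2*1*Q
At Q = 1:
MC = 6 + 2*1
MC = 6 + 2 = 8

8


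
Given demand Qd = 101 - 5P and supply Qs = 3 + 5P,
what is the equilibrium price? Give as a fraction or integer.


At equilibrium, Qd = Qs.
101 - 5P = 3 + 5P
101 - 3 = 5P + 5P
98 = 10P
P* = 98/10 = 49/5

49/5


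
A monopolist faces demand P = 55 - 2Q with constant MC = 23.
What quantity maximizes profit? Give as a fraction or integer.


TR = P*Q = (55 - 2Q)Q = 55Q - 2Q^2
MR = dTR/dQ = 55 - 4Q
Set MR = MC:
55 - 4Q = 23
32 = 4Q
Q* = 32/4 = 8

8


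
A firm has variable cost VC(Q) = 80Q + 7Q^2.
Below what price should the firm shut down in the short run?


AVC(Q) = VC(Q)/Q = 80 + 7Q
AVC is increasing in Q, so minimum AVC is at Q -> 0+.
Min AVC = 80
The firm should shut down if P < 80.

80


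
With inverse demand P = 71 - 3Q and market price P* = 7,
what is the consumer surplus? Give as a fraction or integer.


Maximum willingness to pay (at Q=0): P_max = 71
Quantity demanded at P* = 7:
Q* = (71 - 7)/3 = 64/3
CS = (1/2) * Q* * (P_max - P*)
CS = (1/2) * 64/3 * (71 - 7)
CS = (1/2) * 64/3 * 64 = 2048/3

2048/3


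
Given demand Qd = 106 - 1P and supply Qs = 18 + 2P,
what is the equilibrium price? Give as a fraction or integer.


At equilibrium, Qd = Qs.
106 - 1P = 18 + 2P
106 - 18 = 1P + 2P
88 = 3P
P* = 88/3 = 88/3

88/3


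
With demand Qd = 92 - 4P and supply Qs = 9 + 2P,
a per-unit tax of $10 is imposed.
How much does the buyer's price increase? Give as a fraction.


With a per-unit tax, the buyer's price increase depends on relative slopes.
Supply slope: d = 2, Demand slope: b = 4
Buyer's price increase = d * tax / (b + d)
= 2 * 10 / (4 + 2)
= 20 / 6 = 10/3

10/3


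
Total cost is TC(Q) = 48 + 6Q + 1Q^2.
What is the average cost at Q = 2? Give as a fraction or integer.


TC(2) = 48 + 6*2 + 1*2^2
TC(2) = 48 + 12 + 4 = 64
AC = TC/Q = 64/2 = 32

32


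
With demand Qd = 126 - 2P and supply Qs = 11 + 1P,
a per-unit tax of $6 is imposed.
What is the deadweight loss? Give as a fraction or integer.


Pre-tax equilibrium quantity: Q* = 148/3
Post-tax equilibrium quantity: Q_tax = 136/3
Reduction in quantity: Q* - Q_tax = 4
DWL = (1/2) * tax * (Q* - Q_tax)
DWL = (1/2) * 6 * 4 = 12

12


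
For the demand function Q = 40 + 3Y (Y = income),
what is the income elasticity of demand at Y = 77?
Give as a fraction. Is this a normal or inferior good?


dQ/dY = 3
At Y = 77: Q = 40 + 3*77 = 271
Ey = (dQ/dY)(Y/Q) = 3 * 77 / 271 = 231/271
Since Ey > 0, this is a normal good.

231/271 (normal good)


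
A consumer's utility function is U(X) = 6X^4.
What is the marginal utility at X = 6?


MU = dU/dX = 6*4*X^(4-1)
MU = 24*X^3
At X = 6:
MU = 24 * 6^3
MU = 24 * 216 = 5184

5184


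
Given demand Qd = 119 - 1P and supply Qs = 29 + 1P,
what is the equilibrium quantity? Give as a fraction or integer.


First find equilibrium price:
119 - 1P = 29 + 1P
P* = 90/2 = 45
Then substitute into demand:
Q* = 119 - 1 * 45 = 74

74


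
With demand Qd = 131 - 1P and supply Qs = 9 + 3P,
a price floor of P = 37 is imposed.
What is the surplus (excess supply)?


At P = 37:
Qd = 131 - 1*37 = 94
Qs = 9 + 3*37 = 120
Surplus = Qs - Qd = 120 - 94 = 26

26


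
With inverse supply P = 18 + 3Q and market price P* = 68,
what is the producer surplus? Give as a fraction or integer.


Minimum supply price (at Q=0): P_min = 18
Quantity supplied at P* = 68:
Q* = (68 - 18)/3 = 50/3
PS = (1/2) * Q* * (P* - P_min)
PS = (1/2) * 50/3 * (68 - 18)
PS = (1/2) * 50/3 * 50 = 1250/3

1250/3


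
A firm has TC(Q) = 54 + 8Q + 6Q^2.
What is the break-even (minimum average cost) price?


AC(Q) = 54/Q + 8 + 6Q
To minimize: dAC/dQ = -54/Q^2 + 6 = 0
Q^2 = 54/6 = 9
Q* = 3
Min AC = 54/3 + 8 + 6*3
Min AC = 18 + 8 + 18 = 44

44


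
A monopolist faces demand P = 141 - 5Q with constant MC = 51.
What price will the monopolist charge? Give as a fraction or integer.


MR = 141 - 10Q
Set MR = MC: 141 - 10Q = 51
Q* = 9
Substitute into demand:
P* = 141 - 5*9 = 96

96


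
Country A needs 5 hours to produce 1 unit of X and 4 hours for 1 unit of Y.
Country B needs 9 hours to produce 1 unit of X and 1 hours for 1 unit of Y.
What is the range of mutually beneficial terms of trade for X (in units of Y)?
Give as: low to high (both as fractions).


Opportunity cost of X for Country A = hours_X / hours_Y = 5/4 = 5/4 units of Y
Opportunity cost of X for Country B = hours_X / hours_Y = 9/1 = 9 units of Y
Terms of trade must be between the two opportunity costs.
Range: 5/4 to 9

5/4 to 9


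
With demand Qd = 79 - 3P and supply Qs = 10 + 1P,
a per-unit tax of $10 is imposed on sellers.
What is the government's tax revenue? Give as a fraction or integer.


With tax on sellers, new supply: Qs' = 10 + 1(P - 10)
= 0 + 1P
New equilibrium quantity:
Q_new = 79/4
Tax revenue = tax * Q_new = 10 * 79/4 = 395/2

395/2


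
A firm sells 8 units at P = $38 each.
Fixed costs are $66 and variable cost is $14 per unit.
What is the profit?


Total Revenue = P * Q = 38 * 8 = $304
Total Cost = FC + VC*Q = 66 + 14*8 = $178
Profit = TR - TC = 304 - 178 = $126

$126


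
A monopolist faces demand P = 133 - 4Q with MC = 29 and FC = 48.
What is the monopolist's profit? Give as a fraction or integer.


MR = MC: 133 - 8Q = 29
Q* = 13
P* = 133 - 4*13 = 81
Profit = (P* - MC)*Q* - FC
= (81 - 29)*13 - 48
= 52*13 - 48
= 676 - 48 = 628

628


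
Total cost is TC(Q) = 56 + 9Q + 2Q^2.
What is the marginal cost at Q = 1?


MC = dTC/dQ = 9 + 2*2*Q
At Q = 1:
MC = 9 + 4*1
MC = 9 + 4 = 13

13


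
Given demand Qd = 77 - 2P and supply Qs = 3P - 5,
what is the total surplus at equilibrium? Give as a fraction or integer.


Find equilibrium: 77 - 2P = 3P - 5
77 + 5 = 5P
P* = 82/5 = 82/5
Q* = 3*82/5 - 5 = 221/5
Inverse demand: P = 77/2 - Q/2, so P_max = 77/2
Inverse supply: P = 5/3 + Q/3, so P_min = 5/3
CS = (1/2) * 221/5 * (77/2 - 82/5) = 48841/100
PS = (1/2) * 221/5 * (82/5 - 5/3) = 48841/150
TS = CS + PS = 48841/100 + 48841/150 = 48841/60

48841/60


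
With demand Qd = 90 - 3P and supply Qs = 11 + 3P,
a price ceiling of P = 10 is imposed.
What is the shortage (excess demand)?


At P = 10:
Qd = 90 - 3*10 = 60
Qs = 11 + 3*10 = 41
Shortage = Qd - Qs = 60 - 41 = 19

19


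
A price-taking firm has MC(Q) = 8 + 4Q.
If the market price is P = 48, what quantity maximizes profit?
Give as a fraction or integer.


In perfect competition, profit is maximized where P = MC.
48 = 8 + 4Q
40 = 4Q
Q* = 40/4 = 10

10


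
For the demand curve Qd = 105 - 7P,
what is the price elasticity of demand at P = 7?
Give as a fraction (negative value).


dQ/dP = -7
At P = 7: Q = 105 - 7*7 = 56
E = (dQ/dP)(P/Q) = (-7)(7/56) = -7/8

-7/8


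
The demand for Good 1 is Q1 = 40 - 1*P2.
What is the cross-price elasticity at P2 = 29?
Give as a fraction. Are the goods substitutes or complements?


dQ1/dP2 = -1
At P2 = 29: Q1 = 40 - 1*29 = 11
Exy = (dQ1/dP2)(P2/Q1) = -1 * 29 / 11 = -29/11
Since Exy < 0, the goods are complements.

-29/11 (complements)


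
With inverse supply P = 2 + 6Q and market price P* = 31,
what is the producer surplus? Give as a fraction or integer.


Minimum supply price (at Q=0): P_min = 2
Quantity supplied at P* = 31:
Q* = (31 - 2)/6 = 29/6
PS = (1/2) * Q* * (P* - P_min)
PS = (1/2) * 29/6 * (31 - 2)
PS = (1/2) * 29/6 * 29 = 841/12

841/12


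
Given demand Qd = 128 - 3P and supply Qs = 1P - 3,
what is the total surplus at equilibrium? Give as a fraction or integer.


Find equilibrium: 128 - 3P = 1P - 3
128 + 3 = 4P
P* = 131/4 = 131/4
Q* = 1*131/4 - 3 = 119/4
Inverse demand: P = 128/3 - Q/3, so P_max = 128/3
Inverse supply: P = 3 + Q/1, so P_min = 3
CS = (1/2) * 119/4 * (128/3 - 131/4) = 14161/96
PS = (1/2) * 119/4 * (131/4 - 3) = 14161/32
TS = CS + PS = 14161/96 + 14161/32 = 14161/24

14161/24


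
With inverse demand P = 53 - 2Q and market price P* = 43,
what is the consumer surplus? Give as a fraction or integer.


Maximum willingness to pay (at Q=0): P_max = 53
Quantity demanded at P* = 43:
Q* = (53 - 43)/2 = 5
CS = (1/2) * Q* * (P_max - P*)
CS = (1/2) * 5 * (53 - 43)
CS = (1/2) * 5 * 10 = 25

25


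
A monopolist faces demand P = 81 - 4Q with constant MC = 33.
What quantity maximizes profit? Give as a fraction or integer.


TR = P*Q = (81 - 4Q)Q = 81Q - 4Q^2
MR = dTR/dQ = 81 - 8Q
Set MR = MC:
81 - 8Q = 33
48 = 8Q
Q* = 48/8 = 6

6


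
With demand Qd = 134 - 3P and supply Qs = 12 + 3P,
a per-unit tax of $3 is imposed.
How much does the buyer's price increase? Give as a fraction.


With a per-unit tax, the buyer's price increase depends on relative slopes.
Supply slope: d = 3, Demand slope: b = 3
Buyer's price increase = d * tax / (b + d)
= 3 * 3 / (3 + 3)
= 9 / 6 = 3/2

3/2


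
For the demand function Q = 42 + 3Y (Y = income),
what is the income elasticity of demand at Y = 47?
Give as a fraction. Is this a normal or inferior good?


dQ/dY = 3
At Y = 47: Q = 42 + 3*47 = 183
Ey = (dQ/dY)(Y/Q) = 3 * 47 / 183 = 47/61
Since Ey > 0, this is a normal good.

47/61 (normal good)


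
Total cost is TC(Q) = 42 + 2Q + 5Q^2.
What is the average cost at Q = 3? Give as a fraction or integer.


TC(3) = 42 + 2*3 + 5*3^2
TC(3) = 42 + 6 + 45 = 93
AC = TC/Q = 93/3 = 31

31


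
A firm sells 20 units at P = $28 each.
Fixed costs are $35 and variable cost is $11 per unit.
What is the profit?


Total Revenue = P * Q = 28 * 20 = $560
Total Cost = FC + VC*Q = 35 + 11*20 = $255
Profit = TR - TC = 560 - 255 = $305

$305


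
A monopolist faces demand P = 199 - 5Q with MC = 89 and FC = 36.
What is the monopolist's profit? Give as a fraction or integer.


MR = MC: 199 - 10Q = 89
Q* = 11
P* = 199 - 5*11 = 144
Profit = (P* - MC)*Q* - FC
= (144 - 89)*11 - 36
= 55*11 - 36
= 605 - 36 = 569

569


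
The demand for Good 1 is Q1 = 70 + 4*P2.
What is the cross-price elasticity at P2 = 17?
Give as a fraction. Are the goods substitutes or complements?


dQ1/dP2 = 4
At P2 = 17: Q1 = 70 + 4*17 = 138
Exy = (dQ1/dP2)(P2/Q1) = 4 * 17 / 138 = 34/69
Since Exy > 0, the goods are substitutes.

34/69 (substitutes)


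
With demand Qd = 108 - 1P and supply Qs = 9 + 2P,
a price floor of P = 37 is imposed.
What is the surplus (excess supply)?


At P = 37:
Qd = 108 - 1*37 = 71
Qs = 9 + 2*37 = 83
Surplus = Qs - Qd = 83 - 71 = 12

12


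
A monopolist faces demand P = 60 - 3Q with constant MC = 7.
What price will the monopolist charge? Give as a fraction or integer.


MR = 60 - 6Q
Set MR = MC: 60 - 6Q = 7
Q* = 53/6
Substitute into demand:
P* = 60 - 3*53/6 = 67/2

67/2


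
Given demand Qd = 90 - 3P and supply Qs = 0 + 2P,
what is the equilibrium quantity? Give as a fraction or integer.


First find equilibrium price:
90 - 3P = 0 + 2P
P* = 90/5 = 18
Then substitute into demand:
Q* = 90 - 3 * 18 = 36

36


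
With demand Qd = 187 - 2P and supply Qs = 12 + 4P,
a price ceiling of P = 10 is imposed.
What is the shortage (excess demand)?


At P = 10:
Qd = 187 - 2*10 = 167
Qs = 12 + 4*10 = 52
Shortage = Qd - Qs = 167 - 52 = 115

115


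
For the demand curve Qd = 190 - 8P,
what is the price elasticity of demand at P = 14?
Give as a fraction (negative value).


dQ/dP = -8
At P = 14: Q = 190 - 8*14 = 78
E = (dQ/dP)(P/Q) = (-8)(14/78) = -56/39

-56/39


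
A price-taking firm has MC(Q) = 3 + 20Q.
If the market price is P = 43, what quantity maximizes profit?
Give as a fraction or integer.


In perfect competition, profit is maximized where P = MC.
43 = 3 + 20Q
40 = 20Q
Q* = 40/20 = 2

2


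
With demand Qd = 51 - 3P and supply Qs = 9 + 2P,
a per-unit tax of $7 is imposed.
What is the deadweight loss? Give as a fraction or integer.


Pre-tax equilibrium quantity: Q* = 129/5
Post-tax equilibrium quantity: Q_tax = 87/5
Reduction in quantity: Q* - Q_tax = 42/5
DWL = (1/2) * tax * (Q* - Q_tax)
DWL = (1/2) * 7 * 42/5 = 147/5

147/5


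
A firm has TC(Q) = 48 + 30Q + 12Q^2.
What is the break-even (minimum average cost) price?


AC(Q) = 48/Q + 30 + 12Q
To minimize: dAC/dQ = -48/Q^2 + 12 = 0
Q^2 = 48/12 = 4
Q* = 2
Min AC = 48/2 + 30 + 12*2
Min AC = 24 + 30 + 24 = 78

78


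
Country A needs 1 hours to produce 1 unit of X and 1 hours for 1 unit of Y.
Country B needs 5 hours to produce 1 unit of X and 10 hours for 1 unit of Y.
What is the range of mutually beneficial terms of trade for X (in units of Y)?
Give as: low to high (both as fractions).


Opportunity cost of X for Country A = hours_X / hours_Y = 1/1 = 1 units of Y
Opportunity cost of X for Country B = hours_X / hours_Y = 5/10 = 1/2 units of Y
Terms of trade must be between the two opportunity costs.
Range: 1/2 to 1

1/2 to 1


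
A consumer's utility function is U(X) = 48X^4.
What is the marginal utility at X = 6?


MU = dU/dX = 48*4*X^(4-1)
MU = 192*X^3
At X = 6:
MU = 192 * 6^3
MU = 192 * 216 = 41472

41472


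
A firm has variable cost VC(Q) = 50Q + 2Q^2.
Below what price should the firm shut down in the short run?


AVC(Q) = VC(Q)/Q = 50 + 2Q
AVC is increasing in Q, so minimum AVC is at Q -> 0+.
Min AVC = 50
The firm should shut down if P < 50.

50


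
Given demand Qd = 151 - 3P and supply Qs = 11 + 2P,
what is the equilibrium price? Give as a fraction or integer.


At equilibrium, Qd = Qs.
151 - 3P = 11 + 2P
151 - 11 = 3P + 2P
140 = 5P
P* = 140/5 = 28

28


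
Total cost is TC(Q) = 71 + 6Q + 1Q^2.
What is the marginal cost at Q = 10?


MC = dTC/dQ = 6 + 2*1*Q
At Q = 10:
MC = 6 + 2*10
MC = 6 + 20 = 26

26


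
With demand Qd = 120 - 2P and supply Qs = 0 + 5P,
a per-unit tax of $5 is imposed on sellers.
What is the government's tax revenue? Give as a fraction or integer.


With tax on sellers, new supply: Qs' = 0 + 5(P - 5)
= 5P - 25
New equilibrium quantity:
Q_new = 550/7
Tax revenue = tax * Q_new = 5 * 550/7 = 2750/7

2750/7


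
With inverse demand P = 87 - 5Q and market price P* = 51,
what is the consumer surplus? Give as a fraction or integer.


Maximum willingness to pay (at Q=0): P_max = 87
Quantity demanded at P* = 51:
Q* = (87 - 51)/5 = 36/5
CS = (1/2) * Q* * (P_max - P*)
CS = (1/2) * 36/5 * (87 - 51)
CS = (1/2) * 36/5 * 36 = 648/5

648/5


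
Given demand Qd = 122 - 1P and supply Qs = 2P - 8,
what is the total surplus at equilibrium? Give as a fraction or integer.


Find equilibrium: 122 - 1P = 2P - 8
122 + 8 = 3P
P* = 130/3 = 130/3
Q* = 2*130/3 - 8 = 236/3
Inverse demand: P = 122 - Q/1, so P_max = 122
Inverse supply: P = 4 + Q/2, so P_min = 4
CS = (1/2) * 236/3 * (122 - 130/3) = 27848/9
PS = (1/2) * 236/3 * (130/3 - 4) = 13924/9
TS = CS + PS = 27848/9 + 13924/9 = 13924/3

13924/3


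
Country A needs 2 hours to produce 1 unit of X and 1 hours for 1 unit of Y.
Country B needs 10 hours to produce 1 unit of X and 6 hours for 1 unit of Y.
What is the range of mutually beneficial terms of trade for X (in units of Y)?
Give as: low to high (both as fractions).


Opportunity cost of X for Country A = hours_X / hours_Y = 2/1 = 2 units of Y
Opportunity cost of X for Country B = hours_X / hours_Y = 10/6 = 5/3 units of Y
Terms of trade must be between the two opportunity costs.
Range: 5/3 to 2

5/3 to 2


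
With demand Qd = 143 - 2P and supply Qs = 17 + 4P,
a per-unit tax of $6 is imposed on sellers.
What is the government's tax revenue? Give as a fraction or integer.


With tax on sellers, new supply: Qs' = 17 + 4(P - 6)
= 4P - 7
New equilibrium quantity:
Q_new = 93
Tax revenue = tax * Q_new = 6 * 93 = 558

558


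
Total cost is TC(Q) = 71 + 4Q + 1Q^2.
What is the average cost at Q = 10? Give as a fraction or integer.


TC(10) = 71 + 4*10 + 1*10^2
TC(10) = 71 + 40 + 100 = 211
AC = TC/Q = 211/10 = 211/10

211/10


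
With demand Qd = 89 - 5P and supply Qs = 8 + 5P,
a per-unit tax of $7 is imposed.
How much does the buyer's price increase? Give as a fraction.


With a per-unit tax, the buyer's price increase depends on relative slopes.
Supply slope: d = 5, Demand slope: b = 5
Buyer's price increase = d * tax / (b + d)
= 5 * 7 / (5 + 5)
= 35 / 10 = 7/2

7/2


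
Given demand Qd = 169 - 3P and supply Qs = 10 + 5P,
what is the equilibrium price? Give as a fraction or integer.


At equilibrium, Qd = Qs.
169 - 3P = 10 + 5P
169 - 10 = 3P + 5P
159 = 8P
P* = 159/8 = 159/8

159/8


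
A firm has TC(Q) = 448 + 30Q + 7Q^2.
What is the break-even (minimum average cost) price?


AC(Q) = 448/Q + 30 + 7Q
To minimize: dAC/dQ = -448/Q^2 + 7 = 0
Q^2 = 448/7 = 64
Q* = 8
Min AC = 448/8 + 30 + 7*8
Min AC = 56 + 30 + 56 = 142

142


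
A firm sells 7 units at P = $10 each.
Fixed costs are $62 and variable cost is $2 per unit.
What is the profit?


Total Revenue = P * Q = 10 * 7 = $70
Total Cost = FC + VC*Q = 62 + 2*7 = $76
Profit = TR - TC = 70 - 76 = $-6

$-6


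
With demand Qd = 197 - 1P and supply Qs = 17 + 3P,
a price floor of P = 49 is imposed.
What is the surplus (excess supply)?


At P = 49:
Qd = 197 - 1*49 = 148
Qs = 17 + 3*49 = 164
Surplus = Qs - Qd = 164 - 148 = 16

16


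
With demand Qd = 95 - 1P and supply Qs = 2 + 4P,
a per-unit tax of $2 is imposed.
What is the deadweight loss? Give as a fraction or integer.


Pre-tax equilibrium quantity: Q* = 382/5
Post-tax equilibrium quantity: Q_tax = 374/5
Reduction in quantity: Q* - Q_tax = 8/5
DWL = (1/2) * tax * (Q* - Q_tax)
DWL = (1/2) * 2 * 8/5 = 8/5

8/5


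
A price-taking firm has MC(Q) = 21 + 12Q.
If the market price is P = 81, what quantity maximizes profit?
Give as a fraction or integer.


In perfect competition, profit is maximized where P = MC.
81 = 21 + 12Q
60 = 12Q
Q* = 60/12 = 5

5


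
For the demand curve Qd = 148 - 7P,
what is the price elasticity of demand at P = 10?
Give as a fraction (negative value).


dQ/dP = -7
At P = 10: Q = 148 - 7*10 = 78
E = (dQ/dP)(P/Q) = (-7)(10/78) = -35/39

-35/39


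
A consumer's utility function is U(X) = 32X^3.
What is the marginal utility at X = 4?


MU = dU/dX = 32*3*X^(3-1)
MU = 96*X^2
At X = 4:
MU = 96 * 4^2
MU = 96 * 16 = 1536

1536


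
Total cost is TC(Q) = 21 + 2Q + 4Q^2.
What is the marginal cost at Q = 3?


MC = dTC/dQ = 2 + 2*4*Q
At Q = 3:
MC = 2 + 8*3
MC = 2 + 24 = 26

26


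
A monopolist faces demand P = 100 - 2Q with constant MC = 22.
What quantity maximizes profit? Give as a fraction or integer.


TR = P*Q = (100 - 2Q)Q = 100Q - 2Q^2
MR = dTR/dQ = 100 - 4Q
Set MR = MC:
100 - 4Q = 22
78 = 4Q
Q* = 78/4 = 39/2

39/2


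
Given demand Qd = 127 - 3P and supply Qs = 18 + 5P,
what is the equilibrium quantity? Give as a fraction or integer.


First find equilibrium price:
127 - 3P = 18 + 5P
P* = 109/8 = 109/8
Then substitute into demand:
Q* = 127 - 3 * 109/8 = 689/8

689/8


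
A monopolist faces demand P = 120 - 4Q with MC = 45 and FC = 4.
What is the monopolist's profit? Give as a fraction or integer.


MR = MC: 120 - 8Q = 45
Q* = 75/8
P* = 120 - 4*75/8 = 165/2
Profit = (P* - MC)*Q* - FC
= (165/2 - 45)*75/8 - 4
= 75/2*75/8 - 4
= 5625/16 - 4 = 5561/16

5561/16


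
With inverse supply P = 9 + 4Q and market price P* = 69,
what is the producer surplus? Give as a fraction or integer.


Minimum supply price (at Q=0): P_min = 9
Quantity supplied at P* = 69:
Q* = (69 - 9)/4 = 15
PS = (1/2) * Q* * (P* - P_min)
PS = (1/2) * 15 * (69 - 9)
PS = (1/2) * 15 * 60 = 450

450


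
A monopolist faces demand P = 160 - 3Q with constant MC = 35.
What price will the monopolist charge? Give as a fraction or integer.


MR = 160 - 6Q
Set MR = MC: 160 - 6Q = 35
Q* = 125/6
Substitute into demand:
P* = 160 - 3*125/6 = 195/2

195/2


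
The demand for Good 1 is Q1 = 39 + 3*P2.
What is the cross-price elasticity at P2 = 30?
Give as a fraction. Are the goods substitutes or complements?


dQ1/dP2 = 3
At P2 = 30: Q1 = 39 + 3*30 = 129
Exy = (dQ1/dP2)(P2/Q1) = 3 * 30 / 129 = 30/43
Since Exy > 0, the goods are substitutes.

30/43 (substitutes)


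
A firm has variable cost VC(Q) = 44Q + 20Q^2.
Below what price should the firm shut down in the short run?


AVC(Q) = VC(Q)/Q = 44 + 20Q
AVC is increasing in Q, so minimum AVC is at Q -> 0+.
Min AVC = 44
The firm should shut down if P < 44.

44


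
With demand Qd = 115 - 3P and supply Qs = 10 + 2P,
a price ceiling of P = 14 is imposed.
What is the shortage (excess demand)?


At P = 14:
Qd = 115 - 3*14 = 73
Qs = 10 + 2*14 = 38
Shortage = Qd - Qs = 73 - 38 = 35

35


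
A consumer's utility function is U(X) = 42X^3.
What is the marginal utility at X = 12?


MU = dU/dX = 42*3*X^(3-1)
MU = 126*X^2
At X = 12:
MU = 126 * 12^2
MU = 126 * 144 = 18144

18144


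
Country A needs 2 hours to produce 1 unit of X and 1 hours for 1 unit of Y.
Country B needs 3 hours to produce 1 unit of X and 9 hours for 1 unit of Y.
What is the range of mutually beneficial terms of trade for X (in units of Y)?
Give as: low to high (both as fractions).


Opportunity cost of X for Country A = hours_X / hours_Y = 2/1 = 2 units of Y
Opportunity cost of X for Country B = hours_X / hours_Y = 3/9 = 1/3 units of Y
Terms of trade must be between the two opportunity costs.
Range: 1/3 to 2

1/3 to 2


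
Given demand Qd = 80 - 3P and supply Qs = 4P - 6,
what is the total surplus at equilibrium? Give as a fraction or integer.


Find equilibrium: 80 - 3P = 4P - 6
80 + 6 = 7P
P* = 86/7 = 86/7
Q* = 4*86/7 - 6 = 302/7
Inverse demand: P = 80/3 - Q/3, so P_max = 80/3
Inverse supply: P = 3/2 + Q/4, so P_min = 3/2
CS = (1/2) * 302/7 * (80/3 - 86/7) = 45602/147
PS = (1/2) * 302/7 * (86/7 - 3/2) = 22801/98
TS = CS + PS = 45602/147 + 22801/98 = 22801/42

22801/42
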